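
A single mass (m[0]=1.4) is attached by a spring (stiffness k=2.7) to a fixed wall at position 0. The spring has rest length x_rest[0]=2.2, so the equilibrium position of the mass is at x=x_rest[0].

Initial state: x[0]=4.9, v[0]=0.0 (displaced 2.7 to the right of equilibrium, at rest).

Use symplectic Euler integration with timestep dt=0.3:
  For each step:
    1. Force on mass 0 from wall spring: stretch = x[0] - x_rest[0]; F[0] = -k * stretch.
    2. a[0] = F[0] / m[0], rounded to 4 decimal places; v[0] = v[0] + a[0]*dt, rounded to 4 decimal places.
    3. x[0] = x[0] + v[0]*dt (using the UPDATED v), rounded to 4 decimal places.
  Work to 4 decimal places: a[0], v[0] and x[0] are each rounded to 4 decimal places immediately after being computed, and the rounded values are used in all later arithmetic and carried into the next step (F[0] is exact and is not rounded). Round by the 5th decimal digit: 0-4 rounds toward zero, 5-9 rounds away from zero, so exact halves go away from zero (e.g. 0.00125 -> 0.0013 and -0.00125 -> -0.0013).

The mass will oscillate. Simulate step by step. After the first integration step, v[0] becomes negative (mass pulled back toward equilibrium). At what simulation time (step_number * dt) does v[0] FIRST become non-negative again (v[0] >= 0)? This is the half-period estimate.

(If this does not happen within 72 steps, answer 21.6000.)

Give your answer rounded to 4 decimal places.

Step 0: x=[4.9000] v=[0.0000]
Step 1: x=[4.4314] v=[-1.5621]
Step 2: x=[3.5755] v=[-2.8531]
Step 3: x=[2.4808] v=[-3.6489]
Step 4: x=[1.3374] v=[-3.8114]
Step 5: x=[0.3437] v=[-3.3123]
Step 6: x=[-0.3278] v=[-2.2383]
Step 7: x=[-0.5605] v=[-0.7758]
Step 8: x=[-0.3141] v=[0.8213]
First v>=0 after going negative at step 8, time=2.4000

Answer: 2.4000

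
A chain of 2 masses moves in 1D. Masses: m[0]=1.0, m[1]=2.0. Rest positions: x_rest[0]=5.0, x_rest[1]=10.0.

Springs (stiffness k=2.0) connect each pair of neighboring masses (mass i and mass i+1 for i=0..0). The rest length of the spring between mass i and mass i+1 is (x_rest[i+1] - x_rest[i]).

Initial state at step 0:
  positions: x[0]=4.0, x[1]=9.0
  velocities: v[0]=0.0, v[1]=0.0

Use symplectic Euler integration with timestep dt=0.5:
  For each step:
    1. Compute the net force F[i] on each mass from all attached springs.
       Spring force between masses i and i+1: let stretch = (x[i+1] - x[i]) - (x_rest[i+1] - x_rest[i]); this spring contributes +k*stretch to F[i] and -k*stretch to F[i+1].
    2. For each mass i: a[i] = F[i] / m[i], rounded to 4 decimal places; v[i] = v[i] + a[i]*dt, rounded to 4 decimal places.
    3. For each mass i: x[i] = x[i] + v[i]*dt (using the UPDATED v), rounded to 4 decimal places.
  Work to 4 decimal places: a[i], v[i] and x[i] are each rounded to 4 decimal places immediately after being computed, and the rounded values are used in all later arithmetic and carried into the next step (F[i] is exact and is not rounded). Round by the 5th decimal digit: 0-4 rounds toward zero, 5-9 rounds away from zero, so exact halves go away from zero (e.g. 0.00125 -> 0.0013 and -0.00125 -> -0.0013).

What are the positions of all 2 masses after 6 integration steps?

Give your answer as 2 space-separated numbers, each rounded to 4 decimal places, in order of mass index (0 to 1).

Answer: 4.0000 9.0000

Derivation:
Step 0: x=[4.0000 9.0000] v=[0.0000 0.0000]
Step 1: x=[4.0000 9.0000] v=[0.0000 0.0000]
Step 2: x=[4.0000 9.0000] v=[0.0000 0.0000]
Step 3: x=[4.0000 9.0000] v=[0.0000 0.0000]
Step 4: x=[4.0000 9.0000] v=[0.0000 0.0000]
Step 5: x=[4.0000 9.0000] v=[0.0000 0.0000]
Step 6: x=[4.0000 9.0000] v=[0.0000 0.0000]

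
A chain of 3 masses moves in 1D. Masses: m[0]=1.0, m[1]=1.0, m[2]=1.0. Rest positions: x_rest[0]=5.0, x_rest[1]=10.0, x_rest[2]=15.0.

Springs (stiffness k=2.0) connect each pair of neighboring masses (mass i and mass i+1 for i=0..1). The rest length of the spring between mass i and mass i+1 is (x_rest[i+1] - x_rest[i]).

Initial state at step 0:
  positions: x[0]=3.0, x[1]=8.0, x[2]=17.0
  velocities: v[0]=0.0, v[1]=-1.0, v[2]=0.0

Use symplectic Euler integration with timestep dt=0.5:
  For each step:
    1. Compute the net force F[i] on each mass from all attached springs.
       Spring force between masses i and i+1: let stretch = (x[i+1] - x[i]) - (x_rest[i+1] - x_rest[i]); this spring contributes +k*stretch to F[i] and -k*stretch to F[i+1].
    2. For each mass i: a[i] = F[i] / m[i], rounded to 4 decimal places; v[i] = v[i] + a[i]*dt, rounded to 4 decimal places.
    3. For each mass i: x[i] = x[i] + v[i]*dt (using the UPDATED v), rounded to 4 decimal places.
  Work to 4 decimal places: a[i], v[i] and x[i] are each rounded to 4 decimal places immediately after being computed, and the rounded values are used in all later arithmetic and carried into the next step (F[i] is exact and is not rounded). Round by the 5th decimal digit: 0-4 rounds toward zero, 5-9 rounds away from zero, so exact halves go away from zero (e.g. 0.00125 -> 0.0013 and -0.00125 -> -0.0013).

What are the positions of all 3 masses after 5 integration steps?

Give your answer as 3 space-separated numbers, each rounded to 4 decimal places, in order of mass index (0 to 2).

Step 0: x=[3.0000 8.0000 17.0000] v=[0.0000 -1.0000 0.0000]
Step 1: x=[3.0000 9.5000 15.0000] v=[0.0000 3.0000 -4.0000]
Step 2: x=[3.7500 10.5000 12.7500] v=[1.5000 2.0000 -4.5000]
Step 3: x=[5.3750 9.2500 11.8750] v=[3.2500 -2.5000 -1.7500]
Step 4: x=[6.4375 7.3750 12.1875] v=[2.1250 -3.7500 0.6250]
Step 5: x=[5.4688 7.4375 12.5938] v=[-1.9375 0.1250 0.8125]

Answer: 5.4688 7.4375 12.5938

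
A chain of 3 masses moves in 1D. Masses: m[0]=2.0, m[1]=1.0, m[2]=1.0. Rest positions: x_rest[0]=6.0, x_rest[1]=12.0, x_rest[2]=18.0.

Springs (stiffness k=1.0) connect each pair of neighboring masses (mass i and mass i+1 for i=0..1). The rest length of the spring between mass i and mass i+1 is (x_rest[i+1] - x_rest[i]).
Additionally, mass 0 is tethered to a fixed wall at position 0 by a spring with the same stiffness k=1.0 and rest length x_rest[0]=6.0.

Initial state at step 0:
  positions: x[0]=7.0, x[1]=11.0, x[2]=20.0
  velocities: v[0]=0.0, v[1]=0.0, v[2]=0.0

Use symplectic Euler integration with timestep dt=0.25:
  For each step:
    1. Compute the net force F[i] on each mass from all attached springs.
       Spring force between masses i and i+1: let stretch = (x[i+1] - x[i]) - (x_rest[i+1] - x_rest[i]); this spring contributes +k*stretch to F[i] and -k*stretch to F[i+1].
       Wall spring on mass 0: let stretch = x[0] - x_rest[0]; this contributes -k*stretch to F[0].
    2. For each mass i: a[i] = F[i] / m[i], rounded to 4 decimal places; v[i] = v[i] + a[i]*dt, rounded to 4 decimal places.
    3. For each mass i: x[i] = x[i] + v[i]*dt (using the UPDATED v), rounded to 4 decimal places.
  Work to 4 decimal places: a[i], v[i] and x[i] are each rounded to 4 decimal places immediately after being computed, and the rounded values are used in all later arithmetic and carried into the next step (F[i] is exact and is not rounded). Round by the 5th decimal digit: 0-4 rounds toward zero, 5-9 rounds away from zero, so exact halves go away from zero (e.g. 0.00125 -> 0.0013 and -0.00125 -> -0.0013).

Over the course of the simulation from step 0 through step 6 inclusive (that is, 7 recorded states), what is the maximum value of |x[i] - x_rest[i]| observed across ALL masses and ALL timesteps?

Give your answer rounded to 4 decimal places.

Answer: 2.3625

Derivation:
Step 0: x=[7.0000 11.0000 20.0000] v=[0.0000 0.0000 0.0000]
Step 1: x=[6.9063 11.3125 19.8125] v=[-0.3750 1.2500 -0.7500]
Step 2: x=[6.7344 11.8809 19.4688] v=[-0.6875 2.2735 -1.3750]
Step 3: x=[6.5129 12.6019 19.0258] v=[-0.8860 2.8839 -1.7720]
Step 4: x=[6.2782 13.3438 18.5563] v=[-0.9390 2.9676 -1.8780]
Step 5: x=[6.0681 13.9699 18.1360] v=[-0.8406 2.5043 -1.6811]
Step 6: x=[5.9153 14.3625 17.8304] v=[-0.6114 1.5704 -1.2226]
Max displacement = 2.3625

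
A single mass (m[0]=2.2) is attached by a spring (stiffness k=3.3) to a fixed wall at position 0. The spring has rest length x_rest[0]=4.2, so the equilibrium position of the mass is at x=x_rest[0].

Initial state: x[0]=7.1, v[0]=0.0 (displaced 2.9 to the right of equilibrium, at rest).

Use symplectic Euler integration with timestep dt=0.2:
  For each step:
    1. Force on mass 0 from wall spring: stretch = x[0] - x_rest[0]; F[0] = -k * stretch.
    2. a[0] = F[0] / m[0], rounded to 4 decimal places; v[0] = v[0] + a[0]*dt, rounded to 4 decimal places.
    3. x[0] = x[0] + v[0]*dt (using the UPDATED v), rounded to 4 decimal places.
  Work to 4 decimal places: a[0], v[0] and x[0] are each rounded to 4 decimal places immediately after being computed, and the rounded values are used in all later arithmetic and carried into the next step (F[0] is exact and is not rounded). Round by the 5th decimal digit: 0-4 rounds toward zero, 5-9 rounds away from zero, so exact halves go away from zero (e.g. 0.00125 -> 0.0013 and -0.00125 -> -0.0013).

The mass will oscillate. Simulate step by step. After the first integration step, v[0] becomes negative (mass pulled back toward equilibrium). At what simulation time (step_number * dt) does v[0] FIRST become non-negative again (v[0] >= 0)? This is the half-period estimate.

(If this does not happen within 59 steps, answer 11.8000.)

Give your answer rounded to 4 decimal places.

Step 0: x=[7.1000] v=[0.0000]
Step 1: x=[6.9260] v=[-0.8700]
Step 2: x=[6.5884] v=[-1.6878]
Step 3: x=[6.1075] v=[-2.4043]
Step 4: x=[5.5122] v=[-2.9766]
Step 5: x=[4.8381] v=[-3.3703]
Step 6: x=[4.1258] v=[-3.5617]
Step 7: x=[3.4179] v=[-3.5394]
Step 8: x=[2.7569] v=[-3.3048]
Step 9: x=[2.1825] v=[-2.8719]
Step 10: x=[1.7292] v=[-2.2666]
Step 11: x=[1.4241] v=[-1.5254]
Step 12: x=[1.2856] v=[-0.6926]
Step 13: x=[1.3219] v=[0.1817]
First v>=0 after going negative at step 13, time=2.6000

Answer: 2.6000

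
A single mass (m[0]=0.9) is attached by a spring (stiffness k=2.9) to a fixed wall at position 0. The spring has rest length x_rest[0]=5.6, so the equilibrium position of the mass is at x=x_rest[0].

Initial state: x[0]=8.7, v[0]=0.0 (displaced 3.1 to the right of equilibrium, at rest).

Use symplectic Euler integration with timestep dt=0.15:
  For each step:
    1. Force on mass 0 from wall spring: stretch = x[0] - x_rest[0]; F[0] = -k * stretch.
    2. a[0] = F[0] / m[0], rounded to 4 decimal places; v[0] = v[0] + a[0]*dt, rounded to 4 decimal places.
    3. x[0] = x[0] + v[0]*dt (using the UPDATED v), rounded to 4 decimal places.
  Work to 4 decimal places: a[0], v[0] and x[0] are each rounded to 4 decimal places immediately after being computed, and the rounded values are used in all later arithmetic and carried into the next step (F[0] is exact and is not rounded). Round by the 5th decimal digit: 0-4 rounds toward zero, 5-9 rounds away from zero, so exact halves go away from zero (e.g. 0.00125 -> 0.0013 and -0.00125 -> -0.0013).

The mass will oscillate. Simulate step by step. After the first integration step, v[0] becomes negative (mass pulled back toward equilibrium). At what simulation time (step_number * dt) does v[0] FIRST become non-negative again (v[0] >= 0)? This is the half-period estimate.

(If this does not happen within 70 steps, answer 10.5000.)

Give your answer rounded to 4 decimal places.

Answer: 1.8000

Derivation:
Step 0: x=[8.7000] v=[0.0000]
Step 1: x=[8.4753] v=[-1.4983]
Step 2: x=[8.0421] v=[-2.8880]
Step 3: x=[7.4318] v=[-4.0684]
Step 4: x=[6.6887] v=[-4.9538]
Step 5: x=[5.8667] v=[-5.4800]
Step 6: x=[5.0254] v=[-5.6089]
Step 7: x=[4.2257] v=[-5.3312]
Step 8: x=[3.5257] v=[-4.6670]
Step 9: x=[2.9760] v=[-3.6644]
Step 10: x=[2.6166] v=[-2.3961]
Step 11: x=[2.4735] v=[-0.9541]
Step 12: x=[2.5571] v=[0.5570]
First v>=0 after going negative at step 12, time=1.8000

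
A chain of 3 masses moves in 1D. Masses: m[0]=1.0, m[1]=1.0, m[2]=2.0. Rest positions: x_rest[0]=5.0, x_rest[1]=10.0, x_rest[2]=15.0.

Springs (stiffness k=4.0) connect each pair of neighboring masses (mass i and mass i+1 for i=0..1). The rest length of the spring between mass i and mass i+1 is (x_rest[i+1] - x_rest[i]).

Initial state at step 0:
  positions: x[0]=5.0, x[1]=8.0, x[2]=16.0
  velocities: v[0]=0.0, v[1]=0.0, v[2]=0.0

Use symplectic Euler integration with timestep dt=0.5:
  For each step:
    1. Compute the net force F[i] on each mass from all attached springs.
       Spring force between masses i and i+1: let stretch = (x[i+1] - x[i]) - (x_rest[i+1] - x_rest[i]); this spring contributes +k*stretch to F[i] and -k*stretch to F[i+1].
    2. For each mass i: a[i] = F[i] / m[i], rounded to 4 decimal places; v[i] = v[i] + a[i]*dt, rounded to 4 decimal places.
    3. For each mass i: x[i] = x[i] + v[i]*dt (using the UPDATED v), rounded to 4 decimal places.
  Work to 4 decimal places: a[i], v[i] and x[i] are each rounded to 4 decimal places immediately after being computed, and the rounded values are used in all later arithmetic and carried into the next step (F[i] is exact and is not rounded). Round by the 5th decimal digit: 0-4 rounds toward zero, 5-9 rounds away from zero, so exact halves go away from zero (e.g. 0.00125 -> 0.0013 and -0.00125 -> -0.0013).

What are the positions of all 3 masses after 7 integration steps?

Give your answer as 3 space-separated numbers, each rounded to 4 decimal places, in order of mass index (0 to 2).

Answer: 2.9063 11.6094 15.2422

Derivation:
Step 0: x=[5.0000 8.0000 16.0000] v=[0.0000 0.0000 0.0000]
Step 1: x=[3.0000 13.0000 14.5000] v=[-4.0000 10.0000 -3.0000]
Step 2: x=[6.0000 9.5000 14.7500] v=[6.0000 -7.0000 0.5000]
Step 3: x=[7.5000 7.7500 14.8750] v=[3.0000 -3.5000 0.2500]
Step 4: x=[4.2500 12.8750 13.9375] v=[-6.5000 10.2500 -1.8750]
Step 5: x=[4.6250 10.4375 14.9688] v=[0.7500 -4.8750 2.0625]
Step 6: x=[5.8125 6.7188 16.2344] v=[2.3750 -7.4374 2.5312]
Step 7: x=[2.9063 11.6094 15.2422] v=[-5.8124 9.7812 -1.9844]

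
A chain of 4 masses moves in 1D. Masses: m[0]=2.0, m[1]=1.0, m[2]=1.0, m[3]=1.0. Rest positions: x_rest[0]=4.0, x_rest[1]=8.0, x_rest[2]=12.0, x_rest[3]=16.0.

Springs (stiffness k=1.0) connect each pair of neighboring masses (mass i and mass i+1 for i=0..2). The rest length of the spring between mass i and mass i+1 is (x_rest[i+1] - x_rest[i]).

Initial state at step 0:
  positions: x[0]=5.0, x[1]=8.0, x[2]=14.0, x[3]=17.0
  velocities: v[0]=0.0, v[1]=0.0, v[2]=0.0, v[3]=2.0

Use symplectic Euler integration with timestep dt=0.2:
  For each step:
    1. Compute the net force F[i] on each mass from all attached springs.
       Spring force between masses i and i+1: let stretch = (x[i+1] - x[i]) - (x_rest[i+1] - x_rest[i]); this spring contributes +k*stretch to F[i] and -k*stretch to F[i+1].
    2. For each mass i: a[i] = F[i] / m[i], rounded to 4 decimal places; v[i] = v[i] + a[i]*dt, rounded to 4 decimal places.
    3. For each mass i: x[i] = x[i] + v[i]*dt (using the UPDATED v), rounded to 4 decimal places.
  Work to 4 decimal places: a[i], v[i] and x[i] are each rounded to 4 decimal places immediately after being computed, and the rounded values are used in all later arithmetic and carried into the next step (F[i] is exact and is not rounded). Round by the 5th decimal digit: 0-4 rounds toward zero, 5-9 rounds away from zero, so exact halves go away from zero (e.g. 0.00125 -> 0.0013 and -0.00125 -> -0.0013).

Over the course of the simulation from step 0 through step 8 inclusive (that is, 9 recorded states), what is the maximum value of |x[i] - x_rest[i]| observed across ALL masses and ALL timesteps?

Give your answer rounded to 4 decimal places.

Step 0: x=[5.0000 8.0000 14.0000 17.0000] v=[0.0000 0.0000 0.0000 2.0000]
Step 1: x=[4.9800 8.1200 13.8800 17.4400] v=[-0.1000 0.6000 -0.6000 2.2000]
Step 2: x=[4.9428 8.3448 13.6720 17.8976] v=[-0.1860 1.1240 -1.0400 2.2880]
Step 3: x=[4.8936 8.6466 13.4199 18.3462] v=[-0.2458 1.5090 -1.2603 2.2429]
Step 4: x=[4.8395 8.9892 13.1740 18.7577] v=[-0.2705 1.7131 -1.2297 2.0576]
Step 5: x=[4.7884 9.3332 12.9840 19.1059] v=[-0.2555 1.7201 -0.9499 1.7409]
Step 6: x=[4.7482 9.6415 12.8929 19.3692] v=[-0.2010 1.5413 -0.4557 1.3165]
Step 7: x=[4.7259 9.8841 12.9308 19.5334] v=[-0.1117 1.2129 0.1893 0.8212]
Step 8: x=[4.7267 10.0422 13.1109 19.5935] v=[0.0041 0.7906 0.9005 0.3007]
Max displacement = 3.5935

Answer: 3.5935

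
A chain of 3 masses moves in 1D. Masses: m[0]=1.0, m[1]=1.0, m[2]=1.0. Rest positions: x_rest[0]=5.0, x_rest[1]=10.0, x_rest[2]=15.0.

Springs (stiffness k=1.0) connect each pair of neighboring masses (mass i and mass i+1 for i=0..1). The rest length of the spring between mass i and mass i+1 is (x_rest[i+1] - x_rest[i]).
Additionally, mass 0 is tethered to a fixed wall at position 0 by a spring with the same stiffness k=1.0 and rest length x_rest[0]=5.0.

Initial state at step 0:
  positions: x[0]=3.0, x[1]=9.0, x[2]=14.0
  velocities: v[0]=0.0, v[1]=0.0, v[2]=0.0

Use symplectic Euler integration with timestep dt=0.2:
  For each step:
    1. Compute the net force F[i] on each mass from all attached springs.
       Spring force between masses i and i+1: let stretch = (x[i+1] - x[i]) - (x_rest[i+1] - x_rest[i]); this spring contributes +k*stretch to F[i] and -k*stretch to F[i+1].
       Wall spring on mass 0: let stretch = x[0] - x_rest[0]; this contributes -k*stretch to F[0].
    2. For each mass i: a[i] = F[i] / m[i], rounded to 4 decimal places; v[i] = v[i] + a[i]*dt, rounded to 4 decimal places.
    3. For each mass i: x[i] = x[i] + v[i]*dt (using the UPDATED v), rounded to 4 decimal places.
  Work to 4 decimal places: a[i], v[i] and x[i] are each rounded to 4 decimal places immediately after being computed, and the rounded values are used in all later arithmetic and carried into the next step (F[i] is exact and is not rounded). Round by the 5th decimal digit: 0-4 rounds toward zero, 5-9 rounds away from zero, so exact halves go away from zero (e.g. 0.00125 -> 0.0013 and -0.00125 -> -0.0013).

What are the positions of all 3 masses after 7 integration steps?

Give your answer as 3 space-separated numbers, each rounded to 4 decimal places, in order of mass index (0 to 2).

Step 0: x=[3.0000 9.0000 14.0000] v=[0.0000 0.0000 0.0000]
Step 1: x=[3.1200 8.9600 14.0000] v=[0.6000 -0.2000 0.0000]
Step 2: x=[3.3488 8.8880 13.9984] v=[1.1440 -0.3600 -0.0080]
Step 3: x=[3.6652 8.7988 13.9924] v=[1.5821 -0.4458 -0.0301]
Step 4: x=[4.0404 8.7120 13.9786] v=[1.8758 -0.4338 -0.0688]
Step 5: x=[4.4408 8.6490 13.9542] v=[2.0020 -0.3148 -0.1221]
Step 6: x=[4.8319 8.6299 13.9176] v=[1.9555 -0.0954 -0.1831]
Step 7: x=[5.1816 8.6704 13.8695] v=[1.7487 0.2025 -0.2406]

Answer: 5.1816 8.6704 13.8695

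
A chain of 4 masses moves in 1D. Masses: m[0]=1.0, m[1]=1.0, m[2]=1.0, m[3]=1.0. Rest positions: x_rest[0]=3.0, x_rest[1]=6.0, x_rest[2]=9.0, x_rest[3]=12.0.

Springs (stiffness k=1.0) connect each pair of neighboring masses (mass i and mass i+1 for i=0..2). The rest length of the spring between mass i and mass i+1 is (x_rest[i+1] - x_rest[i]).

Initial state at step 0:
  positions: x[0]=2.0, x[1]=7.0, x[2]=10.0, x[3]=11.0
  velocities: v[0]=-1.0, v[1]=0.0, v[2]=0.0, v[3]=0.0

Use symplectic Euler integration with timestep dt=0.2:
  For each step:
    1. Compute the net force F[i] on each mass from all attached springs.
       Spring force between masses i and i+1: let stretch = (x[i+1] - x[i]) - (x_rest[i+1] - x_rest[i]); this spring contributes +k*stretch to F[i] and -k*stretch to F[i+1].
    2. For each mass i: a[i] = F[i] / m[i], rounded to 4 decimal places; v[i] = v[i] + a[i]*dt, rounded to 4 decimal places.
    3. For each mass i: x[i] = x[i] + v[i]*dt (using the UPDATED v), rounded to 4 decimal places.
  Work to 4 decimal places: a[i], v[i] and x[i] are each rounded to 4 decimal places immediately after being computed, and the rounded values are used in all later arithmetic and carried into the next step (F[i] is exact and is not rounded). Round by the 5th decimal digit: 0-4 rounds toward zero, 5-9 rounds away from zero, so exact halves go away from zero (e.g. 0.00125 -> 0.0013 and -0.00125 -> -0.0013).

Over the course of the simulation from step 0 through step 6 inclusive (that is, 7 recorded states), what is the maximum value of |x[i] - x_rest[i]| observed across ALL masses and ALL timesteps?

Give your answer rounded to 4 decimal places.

Answer: 1.1584

Derivation:
Step 0: x=[2.0000 7.0000 10.0000 11.0000] v=[-1.0000 0.0000 0.0000 0.0000]
Step 1: x=[1.8800 6.9200 9.9200 11.0800] v=[-0.6000 -0.4000 -0.4000 0.4000]
Step 2: x=[1.8416 6.7584 9.7664 11.2336] v=[-0.1920 -0.8080 -0.7680 0.7680]
Step 3: x=[1.8799 6.5204 9.5512 11.4485] v=[0.1914 -1.1898 -1.0762 1.0746]
Step 4: x=[1.9838 6.2181 9.2906 11.7075] v=[0.5195 -1.5117 -1.3029 1.2951]
Step 5: x=[2.1371 5.8693 9.0038 11.9898] v=[0.7664 -1.7441 -1.4340 1.4117]
Step 6: x=[2.3197 5.4966 8.7111 12.2727] v=[0.9128 -1.8636 -1.4637 1.4145]
Max displacement = 1.1584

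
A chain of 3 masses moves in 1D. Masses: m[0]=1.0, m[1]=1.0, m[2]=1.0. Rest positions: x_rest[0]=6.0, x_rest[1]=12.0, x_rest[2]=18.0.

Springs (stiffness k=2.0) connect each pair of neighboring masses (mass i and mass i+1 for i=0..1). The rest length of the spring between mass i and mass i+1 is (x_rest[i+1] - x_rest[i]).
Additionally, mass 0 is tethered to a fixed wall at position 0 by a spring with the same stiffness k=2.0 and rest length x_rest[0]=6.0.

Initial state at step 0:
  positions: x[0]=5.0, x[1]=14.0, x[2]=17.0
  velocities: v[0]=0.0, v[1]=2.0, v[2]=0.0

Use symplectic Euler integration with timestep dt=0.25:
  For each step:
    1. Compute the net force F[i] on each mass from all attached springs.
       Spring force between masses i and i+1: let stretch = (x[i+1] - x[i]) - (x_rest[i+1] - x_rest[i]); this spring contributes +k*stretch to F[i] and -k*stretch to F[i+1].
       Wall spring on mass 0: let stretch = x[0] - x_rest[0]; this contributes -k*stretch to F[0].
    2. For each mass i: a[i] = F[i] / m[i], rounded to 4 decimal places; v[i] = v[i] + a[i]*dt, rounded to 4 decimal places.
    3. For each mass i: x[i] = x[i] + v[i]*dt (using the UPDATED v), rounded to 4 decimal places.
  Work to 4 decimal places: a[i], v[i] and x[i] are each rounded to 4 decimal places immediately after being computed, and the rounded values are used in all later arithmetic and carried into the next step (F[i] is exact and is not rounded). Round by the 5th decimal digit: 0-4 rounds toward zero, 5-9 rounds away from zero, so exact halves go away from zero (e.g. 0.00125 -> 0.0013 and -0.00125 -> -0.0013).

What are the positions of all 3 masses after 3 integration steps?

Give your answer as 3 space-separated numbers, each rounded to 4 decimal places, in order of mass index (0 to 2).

Step 0: x=[5.0000 14.0000 17.0000] v=[0.0000 2.0000 0.0000]
Step 1: x=[5.5000 13.7500 17.3750] v=[2.0000 -1.0000 1.5000]
Step 2: x=[6.3438 12.9219 18.0469] v=[3.3750 -3.3125 2.6875]
Step 3: x=[7.2169 11.9121 18.8282] v=[3.4922 -4.0391 3.1250]

Answer: 7.2169 11.9121 18.8282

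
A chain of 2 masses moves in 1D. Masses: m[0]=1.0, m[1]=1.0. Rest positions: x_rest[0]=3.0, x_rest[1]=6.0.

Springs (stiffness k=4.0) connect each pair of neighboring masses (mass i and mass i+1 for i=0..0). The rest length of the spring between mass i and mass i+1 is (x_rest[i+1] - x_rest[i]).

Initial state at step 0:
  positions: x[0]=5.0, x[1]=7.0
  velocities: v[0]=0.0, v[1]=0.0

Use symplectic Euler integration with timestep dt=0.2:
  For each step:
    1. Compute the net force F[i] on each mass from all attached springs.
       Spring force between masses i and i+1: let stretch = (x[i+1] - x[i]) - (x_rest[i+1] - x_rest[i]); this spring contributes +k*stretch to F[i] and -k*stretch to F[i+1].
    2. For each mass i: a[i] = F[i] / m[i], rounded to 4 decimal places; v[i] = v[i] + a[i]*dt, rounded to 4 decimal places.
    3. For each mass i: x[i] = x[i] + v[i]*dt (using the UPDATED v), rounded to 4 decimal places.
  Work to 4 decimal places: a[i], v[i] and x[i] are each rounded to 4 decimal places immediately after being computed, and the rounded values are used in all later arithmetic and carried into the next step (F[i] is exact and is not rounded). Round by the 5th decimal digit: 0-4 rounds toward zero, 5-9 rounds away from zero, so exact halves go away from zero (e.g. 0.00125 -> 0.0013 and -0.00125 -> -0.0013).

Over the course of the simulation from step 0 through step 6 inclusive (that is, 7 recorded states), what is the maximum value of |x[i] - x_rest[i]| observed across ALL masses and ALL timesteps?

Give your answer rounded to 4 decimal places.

Step 0: x=[5.0000 7.0000] v=[0.0000 0.0000]
Step 1: x=[4.8400 7.1600] v=[-0.8000 0.8000]
Step 2: x=[4.5712 7.4288] v=[-1.3440 1.3440]
Step 3: x=[4.2796 7.7204] v=[-1.4579 1.4579]
Step 4: x=[4.0585 7.9415] v=[-1.1053 1.1053]
Step 5: x=[3.9787 8.0213] v=[-0.3989 0.3989]
Step 6: x=[4.0657 7.9343] v=[0.4352 -0.4352]
Max displacement = 2.0213

Answer: 2.0213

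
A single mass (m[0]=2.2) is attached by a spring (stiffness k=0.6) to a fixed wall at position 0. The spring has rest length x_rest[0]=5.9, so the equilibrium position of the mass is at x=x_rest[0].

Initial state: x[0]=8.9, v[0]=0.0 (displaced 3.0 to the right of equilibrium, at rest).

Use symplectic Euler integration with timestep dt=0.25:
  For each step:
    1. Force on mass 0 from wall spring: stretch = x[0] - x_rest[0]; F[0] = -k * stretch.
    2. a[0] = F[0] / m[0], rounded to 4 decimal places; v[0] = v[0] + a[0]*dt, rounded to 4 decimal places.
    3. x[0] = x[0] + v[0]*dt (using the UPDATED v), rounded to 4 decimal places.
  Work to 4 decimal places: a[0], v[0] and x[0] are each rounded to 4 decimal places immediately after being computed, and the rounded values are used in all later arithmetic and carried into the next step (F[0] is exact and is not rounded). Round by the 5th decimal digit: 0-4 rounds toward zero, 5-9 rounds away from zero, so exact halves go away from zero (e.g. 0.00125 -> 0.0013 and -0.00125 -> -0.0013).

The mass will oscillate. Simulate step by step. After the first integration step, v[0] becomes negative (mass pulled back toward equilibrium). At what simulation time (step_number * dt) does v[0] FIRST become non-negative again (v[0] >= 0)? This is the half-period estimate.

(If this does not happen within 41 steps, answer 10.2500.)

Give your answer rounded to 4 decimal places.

Step 0: x=[8.9000] v=[0.0000]
Step 1: x=[8.8489] v=[-0.2046]
Step 2: x=[8.7475] v=[-0.4057]
Step 3: x=[8.5975] v=[-0.5999]
Step 4: x=[8.4016] v=[-0.7838]
Step 5: x=[8.1630] v=[-0.9544]
Step 6: x=[7.8858] v=[-1.1087]
Step 7: x=[7.5748] v=[-1.2441]
Step 8: x=[7.2352] v=[-1.3583]
Step 9: x=[6.8729] v=[-1.4493]
Step 10: x=[6.4940] v=[-1.5156]
Step 11: x=[6.1050] v=[-1.5561]
Step 12: x=[5.7125] v=[-1.5701]
Step 13: x=[5.3232] v=[-1.5573]
Step 14: x=[4.9437] v=[-1.5180]
Step 15: x=[4.5805] v=[-1.4528]
Step 16: x=[4.2398] v=[-1.3628]
Step 17: x=[3.9274] v=[-1.2496]
Step 18: x=[3.6486] v=[-1.1151]
Step 19: x=[3.4082] v=[-0.9616]
Step 20: x=[3.2103] v=[-0.7917]
Step 21: x=[3.0582] v=[-0.6083]
Step 22: x=[2.9546] v=[-0.4146]
Step 23: x=[2.9012] v=[-0.2138]
Step 24: x=[2.8989] v=[-0.0093]
Step 25: x=[2.9477] v=[0.1953]
First v>=0 after going negative at step 25, time=6.2500

Answer: 6.2500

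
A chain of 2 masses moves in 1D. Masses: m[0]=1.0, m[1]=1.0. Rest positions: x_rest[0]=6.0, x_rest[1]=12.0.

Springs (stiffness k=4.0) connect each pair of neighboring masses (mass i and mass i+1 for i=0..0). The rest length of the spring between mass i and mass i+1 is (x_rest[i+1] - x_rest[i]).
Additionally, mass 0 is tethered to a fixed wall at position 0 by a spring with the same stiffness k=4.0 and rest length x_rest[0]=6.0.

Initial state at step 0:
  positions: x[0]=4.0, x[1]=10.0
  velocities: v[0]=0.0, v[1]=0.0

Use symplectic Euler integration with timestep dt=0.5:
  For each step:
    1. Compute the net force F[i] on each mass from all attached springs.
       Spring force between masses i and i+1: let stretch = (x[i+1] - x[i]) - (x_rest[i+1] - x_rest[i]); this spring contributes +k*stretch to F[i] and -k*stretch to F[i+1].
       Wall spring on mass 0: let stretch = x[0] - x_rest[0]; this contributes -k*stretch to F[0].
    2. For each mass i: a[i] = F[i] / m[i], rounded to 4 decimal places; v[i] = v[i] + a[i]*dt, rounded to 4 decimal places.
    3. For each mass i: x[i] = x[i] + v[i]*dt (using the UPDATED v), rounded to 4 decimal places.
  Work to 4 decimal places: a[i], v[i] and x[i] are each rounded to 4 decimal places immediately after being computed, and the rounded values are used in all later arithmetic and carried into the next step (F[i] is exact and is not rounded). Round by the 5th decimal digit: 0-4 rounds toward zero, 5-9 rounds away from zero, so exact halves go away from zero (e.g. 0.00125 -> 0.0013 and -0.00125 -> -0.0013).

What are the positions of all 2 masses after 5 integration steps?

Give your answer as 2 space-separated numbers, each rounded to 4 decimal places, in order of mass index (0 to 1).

Answer: 8.0000 14.0000

Derivation:
Step 0: x=[4.0000 10.0000] v=[0.0000 0.0000]
Step 1: x=[6.0000 10.0000] v=[4.0000 0.0000]
Step 2: x=[6.0000 12.0000] v=[0.0000 4.0000]
Step 3: x=[6.0000 14.0000] v=[0.0000 4.0000]
Step 4: x=[8.0000 14.0000] v=[4.0000 0.0000]
Step 5: x=[8.0000 14.0000] v=[0.0000 0.0000]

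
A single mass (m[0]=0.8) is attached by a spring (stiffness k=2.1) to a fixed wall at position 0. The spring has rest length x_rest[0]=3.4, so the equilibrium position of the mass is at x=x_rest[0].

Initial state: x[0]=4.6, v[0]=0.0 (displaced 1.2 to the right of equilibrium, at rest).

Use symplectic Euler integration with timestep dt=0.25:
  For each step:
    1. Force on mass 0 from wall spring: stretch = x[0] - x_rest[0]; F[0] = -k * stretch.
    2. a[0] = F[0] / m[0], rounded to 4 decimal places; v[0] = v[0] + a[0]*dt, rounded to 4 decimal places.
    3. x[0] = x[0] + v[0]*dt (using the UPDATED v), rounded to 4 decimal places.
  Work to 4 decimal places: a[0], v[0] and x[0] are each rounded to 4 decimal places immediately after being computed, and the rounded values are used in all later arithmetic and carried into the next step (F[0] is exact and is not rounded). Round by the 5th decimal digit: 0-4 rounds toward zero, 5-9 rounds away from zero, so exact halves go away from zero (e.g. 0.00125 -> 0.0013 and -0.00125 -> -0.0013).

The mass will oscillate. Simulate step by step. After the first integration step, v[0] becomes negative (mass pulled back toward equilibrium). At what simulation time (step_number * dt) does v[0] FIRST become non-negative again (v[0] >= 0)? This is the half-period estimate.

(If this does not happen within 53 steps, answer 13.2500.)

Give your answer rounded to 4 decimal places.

Answer: 2.0000

Derivation:
Step 0: x=[4.6000] v=[0.0000]
Step 1: x=[4.4031] v=[-0.7875]
Step 2: x=[4.0417] v=[-1.4458]
Step 3: x=[3.5750] v=[-1.8669]
Step 4: x=[3.0796] v=[-1.9818]
Step 5: x=[2.6367] v=[-1.7715]
Step 6: x=[2.3191] v=[-1.2706]
Step 7: x=[2.1788] v=[-0.5613]
Step 8: x=[2.2388] v=[0.2401]
First v>=0 after going negative at step 8, time=2.0000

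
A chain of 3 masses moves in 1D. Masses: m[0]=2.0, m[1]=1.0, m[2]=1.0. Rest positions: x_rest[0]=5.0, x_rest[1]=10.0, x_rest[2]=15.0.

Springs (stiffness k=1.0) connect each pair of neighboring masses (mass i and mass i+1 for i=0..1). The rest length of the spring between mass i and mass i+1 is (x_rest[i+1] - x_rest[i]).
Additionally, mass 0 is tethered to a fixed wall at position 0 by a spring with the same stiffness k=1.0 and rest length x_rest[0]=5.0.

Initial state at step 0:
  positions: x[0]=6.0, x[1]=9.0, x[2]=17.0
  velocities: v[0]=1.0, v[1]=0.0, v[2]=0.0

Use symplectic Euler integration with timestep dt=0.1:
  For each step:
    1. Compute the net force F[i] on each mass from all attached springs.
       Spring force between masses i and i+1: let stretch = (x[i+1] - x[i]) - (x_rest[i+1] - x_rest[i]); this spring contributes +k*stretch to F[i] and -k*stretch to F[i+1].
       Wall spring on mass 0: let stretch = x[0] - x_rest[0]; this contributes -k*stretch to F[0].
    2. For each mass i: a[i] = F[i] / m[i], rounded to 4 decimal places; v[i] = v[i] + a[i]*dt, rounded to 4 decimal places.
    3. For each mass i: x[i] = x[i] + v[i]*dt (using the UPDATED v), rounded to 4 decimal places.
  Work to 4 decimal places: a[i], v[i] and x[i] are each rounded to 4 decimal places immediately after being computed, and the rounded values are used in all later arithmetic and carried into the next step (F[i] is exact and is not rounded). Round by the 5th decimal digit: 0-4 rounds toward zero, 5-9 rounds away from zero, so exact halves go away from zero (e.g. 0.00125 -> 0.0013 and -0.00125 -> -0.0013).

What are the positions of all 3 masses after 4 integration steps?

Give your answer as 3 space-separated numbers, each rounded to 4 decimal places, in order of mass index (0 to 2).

Answer: 6.2460 9.4884 16.7119

Derivation:
Step 0: x=[6.0000 9.0000 17.0000] v=[1.0000 0.0000 0.0000]
Step 1: x=[6.0850 9.0500 16.9700] v=[0.8500 0.5000 -0.3000]
Step 2: x=[6.1544 9.1496 16.9108] v=[0.6940 0.9955 -0.5920]
Step 3: x=[6.2080 9.2968 16.8240] v=[0.5360 1.4721 -0.8681]
Step 4: x=[6.2460 9.4884 16.7119] v=[0.3800 1.9159 -1.1208]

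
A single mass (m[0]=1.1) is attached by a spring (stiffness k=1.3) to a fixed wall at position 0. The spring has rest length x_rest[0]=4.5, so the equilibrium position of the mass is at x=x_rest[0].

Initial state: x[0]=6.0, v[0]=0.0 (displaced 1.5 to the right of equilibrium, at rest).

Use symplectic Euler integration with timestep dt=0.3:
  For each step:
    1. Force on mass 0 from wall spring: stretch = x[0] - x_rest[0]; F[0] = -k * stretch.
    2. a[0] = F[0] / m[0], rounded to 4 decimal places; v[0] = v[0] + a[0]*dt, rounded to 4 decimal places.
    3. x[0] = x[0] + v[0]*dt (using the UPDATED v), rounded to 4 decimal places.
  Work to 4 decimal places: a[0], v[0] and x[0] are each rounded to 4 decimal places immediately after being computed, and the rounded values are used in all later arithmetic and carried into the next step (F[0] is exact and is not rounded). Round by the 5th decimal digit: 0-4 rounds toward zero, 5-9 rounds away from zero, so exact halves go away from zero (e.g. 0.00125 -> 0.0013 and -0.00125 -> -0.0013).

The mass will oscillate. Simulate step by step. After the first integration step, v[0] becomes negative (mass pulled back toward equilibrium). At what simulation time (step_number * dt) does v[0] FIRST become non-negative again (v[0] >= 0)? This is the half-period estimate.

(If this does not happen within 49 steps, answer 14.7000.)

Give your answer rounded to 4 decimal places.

Step 0: x=[6.0000] v=[0.0000]
Step 1: x=[5.8405] v=[-0.5318]
Step 2: x=[5.5384] v=[-1.0071]
Step 3: x=[5.1258] v=[-1.3753]
Step 4: x=[4.6466] v=[-1.5972]
Step 5: x=[4.1518] v=[-1.6492]
Step 6: x=[3.6941] v=[-1.5258]
Step 7: x=[3.3221] v=[-1.2401]
Step 8: x=[3.0754] v=[-0.8225]
Step 9: x=[2.9802] v=[-0.3174]
Step 10: x=[3.0466] v=[0.2214]
First v>=0 after going negative at step 10, time=3.0000

Answer: 3.0000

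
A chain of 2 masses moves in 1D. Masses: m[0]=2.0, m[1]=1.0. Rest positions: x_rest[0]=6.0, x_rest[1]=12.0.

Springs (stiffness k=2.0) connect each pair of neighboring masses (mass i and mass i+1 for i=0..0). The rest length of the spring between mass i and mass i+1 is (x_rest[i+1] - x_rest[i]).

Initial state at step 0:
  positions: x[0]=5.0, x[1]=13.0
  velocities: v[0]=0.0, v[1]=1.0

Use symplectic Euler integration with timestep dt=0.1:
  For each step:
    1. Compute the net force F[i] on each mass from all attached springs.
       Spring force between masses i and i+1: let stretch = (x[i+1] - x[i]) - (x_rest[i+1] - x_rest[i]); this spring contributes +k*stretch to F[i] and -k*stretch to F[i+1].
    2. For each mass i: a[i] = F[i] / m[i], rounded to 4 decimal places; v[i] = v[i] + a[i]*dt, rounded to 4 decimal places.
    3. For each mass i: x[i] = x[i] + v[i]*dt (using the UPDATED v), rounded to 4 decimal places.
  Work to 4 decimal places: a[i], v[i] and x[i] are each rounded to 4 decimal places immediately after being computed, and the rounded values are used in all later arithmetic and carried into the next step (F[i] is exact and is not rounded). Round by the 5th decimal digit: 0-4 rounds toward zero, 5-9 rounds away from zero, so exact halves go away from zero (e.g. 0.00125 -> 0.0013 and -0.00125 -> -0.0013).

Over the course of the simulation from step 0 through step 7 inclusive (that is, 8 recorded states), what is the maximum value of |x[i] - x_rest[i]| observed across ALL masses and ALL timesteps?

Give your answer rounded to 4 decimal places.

Step 0: x=[5.0000 13.0000] v=[0.0000 1.0000]
Step 1: x=[5.0200 13.0600] v=[0.2000 0.6000]
Step 2: x=[5.0604 13.0792] v=[0.4040 0.1920]
Step 3: x=[5.1210 13.0580] v=[0.6059 -0.2118]
Step 4: x=[5.2010 12.9981] v=[0.7996 -0.5992]
Step 5: x=[5.2989 12.9022] v=[0.9793 -0.9586]
Step 6: x=[5.4129 12.7743] v=[1.1396 -1.2793]
Step 7: x=[5.5405 12.6191] v=[1.2757 -1.5516]
Max displacement = 1.0792

Answer: 1.0792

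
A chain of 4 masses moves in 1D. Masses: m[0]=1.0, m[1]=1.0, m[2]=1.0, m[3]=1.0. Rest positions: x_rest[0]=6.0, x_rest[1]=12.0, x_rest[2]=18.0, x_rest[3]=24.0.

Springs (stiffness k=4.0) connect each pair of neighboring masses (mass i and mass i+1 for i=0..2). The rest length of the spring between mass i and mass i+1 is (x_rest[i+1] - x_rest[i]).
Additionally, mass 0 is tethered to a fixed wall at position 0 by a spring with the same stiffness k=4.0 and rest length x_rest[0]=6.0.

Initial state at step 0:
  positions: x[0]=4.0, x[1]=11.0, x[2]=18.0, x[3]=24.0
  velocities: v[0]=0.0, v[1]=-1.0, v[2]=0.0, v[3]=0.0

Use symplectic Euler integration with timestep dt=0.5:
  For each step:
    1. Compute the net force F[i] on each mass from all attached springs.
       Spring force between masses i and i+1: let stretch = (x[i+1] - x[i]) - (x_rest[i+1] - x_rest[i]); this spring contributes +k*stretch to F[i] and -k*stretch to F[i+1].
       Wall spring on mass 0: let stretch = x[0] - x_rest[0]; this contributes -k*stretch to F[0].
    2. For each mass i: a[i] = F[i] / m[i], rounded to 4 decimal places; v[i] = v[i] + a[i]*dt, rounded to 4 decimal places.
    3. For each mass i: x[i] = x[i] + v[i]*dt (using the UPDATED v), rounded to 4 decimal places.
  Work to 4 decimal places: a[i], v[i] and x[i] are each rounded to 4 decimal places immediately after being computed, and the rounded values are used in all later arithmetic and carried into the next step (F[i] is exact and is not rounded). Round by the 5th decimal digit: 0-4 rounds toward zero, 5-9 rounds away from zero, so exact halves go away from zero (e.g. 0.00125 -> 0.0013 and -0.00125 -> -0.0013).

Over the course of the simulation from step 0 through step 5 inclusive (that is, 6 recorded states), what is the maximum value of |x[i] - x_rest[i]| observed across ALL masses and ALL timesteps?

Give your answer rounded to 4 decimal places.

Step 0: x=[4.0000 11.0000 18.0000 24.0000] v=[0.0000 -1.0000 0.0000 0.0000]
Step 1: x=[7.0000 10.5000 17.0000 24.0000] v=[6.0000 -1.0000 -2.0000 0.0000]
Step 2: x=[6.5000 13.0000 16.5000 23.0000] v=[-1.0000 5.0000 -1.0000 -2.0000]
Step 3: x=[6.0000 12.5000 19.0000 21.5000] v=[-1.0000 -1.0000 5.0000 -3.0000]
Step 4: x=[6.0000 12.0000 17.5000 23.5000] v=[0.0000 -1.0000 -3.0000 4.0000]
Step 5: x=[6.0000 11.0000 16.5000 25.5000] v=[0.0000 -2.0000 -2.0000 4.0000]
Max displacement = 2.5000

Answer: 2.5000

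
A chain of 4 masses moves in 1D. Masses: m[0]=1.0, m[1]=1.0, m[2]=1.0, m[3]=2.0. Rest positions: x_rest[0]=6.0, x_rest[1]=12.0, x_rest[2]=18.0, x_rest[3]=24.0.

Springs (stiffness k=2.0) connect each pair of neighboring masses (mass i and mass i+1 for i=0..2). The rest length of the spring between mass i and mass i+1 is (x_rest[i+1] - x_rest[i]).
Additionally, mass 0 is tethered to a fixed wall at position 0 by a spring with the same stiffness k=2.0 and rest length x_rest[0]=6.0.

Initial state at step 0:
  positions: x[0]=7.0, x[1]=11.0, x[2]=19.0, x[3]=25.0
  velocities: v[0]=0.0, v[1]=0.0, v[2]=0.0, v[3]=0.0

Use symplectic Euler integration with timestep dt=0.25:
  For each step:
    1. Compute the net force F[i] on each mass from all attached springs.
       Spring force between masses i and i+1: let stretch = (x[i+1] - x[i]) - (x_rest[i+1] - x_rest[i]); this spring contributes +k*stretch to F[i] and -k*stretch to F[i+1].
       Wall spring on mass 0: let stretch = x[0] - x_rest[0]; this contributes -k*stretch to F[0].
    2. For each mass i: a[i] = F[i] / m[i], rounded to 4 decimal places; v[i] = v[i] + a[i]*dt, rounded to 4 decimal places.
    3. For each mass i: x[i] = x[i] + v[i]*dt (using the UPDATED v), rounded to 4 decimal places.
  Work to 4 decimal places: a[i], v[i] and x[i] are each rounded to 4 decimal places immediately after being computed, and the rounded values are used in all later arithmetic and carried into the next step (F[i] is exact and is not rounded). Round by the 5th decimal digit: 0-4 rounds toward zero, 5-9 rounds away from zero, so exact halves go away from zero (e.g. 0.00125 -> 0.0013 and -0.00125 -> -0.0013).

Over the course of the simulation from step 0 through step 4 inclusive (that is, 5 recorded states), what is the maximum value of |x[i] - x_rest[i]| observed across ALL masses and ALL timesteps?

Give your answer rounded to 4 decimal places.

Answer: 1.5179

Derivation:
Step 0: x=[7.0000 11.0000 19.0000 25.0000] v=[0.0000 0.0000 0.0000 0.0000]
Step 1: x=[6.6250 11.5000 18.7500 25.0000] v=[-1.5000 2.0000 -1.0000 0.0000]
Step 2: x=[6.0313 12.2969 18.3750 24.9844] v=[-2.3750 3.1875 -1.5000 -0.0625]
Step 3: x=[5.4668 13.0704 18.0664 24.9307] v=[-2.2579 3.0938 -1.2344 -0.2149]
Step 4: x=[5.1694 13.5179 17.9913 24.8230] v=[-1.1895 1.7900 -0.3003 -0.4310]
Max displacement = 1.5179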